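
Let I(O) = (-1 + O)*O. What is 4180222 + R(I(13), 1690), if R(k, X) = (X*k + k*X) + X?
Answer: 4709192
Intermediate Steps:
I(O) = O*(-1 + O)
R(k, X) = X + 2*X*k (R(k, X) = (X*k + X*k) + X = 2*X*k + X = X + 2*X*k)
4180222 + R(I(13), 1690) = 4180222 + 1690*(1 + 2*(13*(-1 + 13))) = 4180222 + 1690*(1 + 2*(13*12)) = 4180222 + 1690*(1 + 2*156) = 4180222 + 1690*(1 + 312) = 4180222 + 1690*313 = 4180222 + 528970 = 4709192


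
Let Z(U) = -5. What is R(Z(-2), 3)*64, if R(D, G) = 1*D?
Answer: -320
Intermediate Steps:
R(D, G) = D
R(Z(-2), 3)*64 = -5*64 = -320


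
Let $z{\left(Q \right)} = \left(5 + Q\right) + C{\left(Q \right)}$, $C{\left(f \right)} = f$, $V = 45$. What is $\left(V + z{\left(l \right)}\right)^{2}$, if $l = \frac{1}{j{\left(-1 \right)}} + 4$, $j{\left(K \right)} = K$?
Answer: $3136$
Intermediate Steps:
$l = 3$ ($l = \frac{1}{-1} + 4 = -1 + 4 = 3$)
$z{\left(Q \right)} = 5 + 2 Q$ ($z{\left(Q \right)} = \left(5 + Q\right) + Q = 5 + 2 Q$)
$\left(V + z{\left(l \right)}\right)^{2} = \left(45 + \left(5 + 2 \cdot 3\right)\right)^{2} = \left(45 + \left(5 + 6\right)\right)^{2} = \left(45 + 11\right)^{2} = 56^{2} = 3136$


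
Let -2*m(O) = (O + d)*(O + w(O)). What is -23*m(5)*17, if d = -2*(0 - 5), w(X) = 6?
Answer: 64515/2 ≈ 32258.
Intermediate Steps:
d = 10 (d = -2*(-5) = 10)
m(O) = -(6 + O)*(10 + O)/2 (m(O) = -(O + 10)*(O + 6)/2 = -(10 + O)*(6 + O)/2 = -(6 + O)*(10 + O)/2)
-23*m(5)*17 = -23*(-30 - 8*5 - ½*5²)*17 = -23*(-30 - 40 - ½*25)*17 = -23*(-30 - 40 - 25/2)*17 = -23*(-165/2)*17 = (3795/2)*17 = 64515/2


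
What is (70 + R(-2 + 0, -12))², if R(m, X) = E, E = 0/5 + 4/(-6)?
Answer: 43264/9 ≈ 4807.1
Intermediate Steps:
E = -⅔ (E = 0*(⅕) + 4*(-⅙) = 0 - ⅔ = -⅔ ≈ -0.66667)
R(m, X) = -⅔
(70 + R(-2 + 0, -12))² = (70 - ⅔)² = (208/3)² = 43264/9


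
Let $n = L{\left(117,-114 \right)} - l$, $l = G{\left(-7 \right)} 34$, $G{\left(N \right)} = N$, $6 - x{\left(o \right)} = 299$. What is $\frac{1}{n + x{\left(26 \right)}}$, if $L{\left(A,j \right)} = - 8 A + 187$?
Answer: $- \frac{1}{804} \approx -0.0012438$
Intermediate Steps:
$x{\left(o \right)} = -293$ ($x{\left(o \right)} = 6 - 299 = -293$)
$L{\left(A,j \right)} = 187 - 8 A$
$l = -238$ ($l = \left(-7\right) 34 = -238$)
$n = -511$ ($n = \left(187 - 936\right) - -238 = \left(187 - 936\right) + 238 = -749 + 238 = -511$)
$\frac{1}{n + x{\left(26 \right)}} = \frac{1}{-511 - 293} = \frac{1}{-804} = - \frac{1}{804}$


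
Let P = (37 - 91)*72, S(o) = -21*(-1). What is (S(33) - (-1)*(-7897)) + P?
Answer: -11764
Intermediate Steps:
S(o) = 21
P = -3888 (P = -54*72 = -3888)
(S(33) - (-1)*(-7897)) + P = (21 - (-1)*(-7897)) - 3888 = (21 - 1*7897) - 3888 = (21 - 7897) - 3888 = -7876 - 3888 = -11764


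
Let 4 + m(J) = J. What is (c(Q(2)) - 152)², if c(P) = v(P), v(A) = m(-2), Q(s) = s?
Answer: 24964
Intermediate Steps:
m(J) = -4 + J
v(A) = -6 (v(A) = -4 - 2 = -6)
c(P) = -6
(c(Q(2)) - 152)² = (-6 - 152)² = (-158)² = 24964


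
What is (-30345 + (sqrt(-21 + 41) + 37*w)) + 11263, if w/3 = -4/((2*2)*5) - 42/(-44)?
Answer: -2089807/110 + 2*sqrt(5) ≈ -18994.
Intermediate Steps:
w = 249/110 (w = 3*(-4/((2*2)*5) - 42/(-44)) = 3*(-4/(4*5) - 42*(-1/44)) = 3*(-4/20 + 21/22) = 3*(-4*1/20 + 21/22) = 3*(-1/5 + 21/22) = 3*(83/110) = 249/110 ≈ 2.2636)
(-30345 + (sqrt(-21 + 41) + 37*w)) + 11263 = (-30345 + (sqrt(-21 + 41) + 37*(249/110))) + 11263 = (-30345 + (sqrt(20) + 9213/110)) + 11263 = (-30345 + (2*sqrt(5) + 9213/110)) + 11263 = (-30345 + (9213/110 + 2*sqrt(5))) + 11263 = (-3328737/110 + 2*sqrt(5)) + 11263 = -2089807/110 + 2*sqrt(5)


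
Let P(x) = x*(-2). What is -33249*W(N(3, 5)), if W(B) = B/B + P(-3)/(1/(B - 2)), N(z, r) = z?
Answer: -232743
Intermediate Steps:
P(x) = -2*x
W(B) = -11 + 6*B (W(B) = B/B + (-2*(-3))/(1/(B - 2)) = 1 + 6/(1/(-2 + B)) = 1 + 6*(-2 + B) = 1 + (-12 + 6*B) = -11 + 6*B)
-33249*W(N(3, 5)) = -33249*(-11 + 6*3) = -33249*(-11 + 18) = -33249*7 = -232743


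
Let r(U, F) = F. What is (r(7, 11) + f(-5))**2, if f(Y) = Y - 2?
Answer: 16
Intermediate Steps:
f(Y) = -2 + Y
(r(7, 11) + f(-5))**2 = (11 + (-2 - 5))**2 = (11 - 7)**2 = 4**2 = 16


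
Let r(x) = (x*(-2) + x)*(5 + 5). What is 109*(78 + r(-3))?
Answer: 11772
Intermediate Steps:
r(x) = -10*x (r(x) = (-2*x + x)*10 = -x*10 = -10*x)
109*(78 + r(-3)) = 109*(78 - 10*(-3)) = 109*(78 + 30) = 109*108 = 11772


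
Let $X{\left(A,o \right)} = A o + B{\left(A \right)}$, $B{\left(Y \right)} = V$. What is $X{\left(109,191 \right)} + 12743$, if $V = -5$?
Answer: $33557$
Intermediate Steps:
$B{\left(Y \right)} = -5$
$X{\left(A,o \right)} = -5 + A o$ ($X{\left(A,o \right)} = A o - 5 = -5 + A o$)
$X{\left(109,191 \right)} + 12743 = \left(-5 + 109 \cdot 191\right) + 12743 = \left(-5 + 20819\right) + 12743 = 20814 + 12743 = 33557$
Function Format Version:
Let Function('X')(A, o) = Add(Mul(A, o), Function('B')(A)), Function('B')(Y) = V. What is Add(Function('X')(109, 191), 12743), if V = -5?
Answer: 33557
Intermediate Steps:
Function('B')(Y) = -5
Function('X')(A, o) = Add(-5, Mul(A, o)) (Function('X')(A, o) = Add(Mul(A, o), -5) = Add(-5, Mul(A, o)))
Add(Function('X')(109, 191), 12743) = Add(Add(-5, Mul(109, 191)), 12743) = Add(Add(-5, 20819), 12743) = Add(20814, 12743) = 33557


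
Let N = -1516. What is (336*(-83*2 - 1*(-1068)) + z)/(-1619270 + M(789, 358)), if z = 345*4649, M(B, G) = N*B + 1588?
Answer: -1906977/2813806 ≈ -0.67772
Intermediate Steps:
M(B, G) = 1588 - 1516*B (M(B, G) = -1516*B + 1588 = 1588 - 1516*B)
z = 1603905
(336*(-83*2 - 1*(-1068)) + z)/(-1619270 + M(789, 358)) = (336*(-83*2 - 1*(-1068)) + 1603905)/(-1619270 + (1588 - 1516*789)) = (336*(-166 + 1068) + 1603905)/(-1619270 + (1588 - 1196124)) = (336*902 + 1603905)/(-1619270 - 1194536) = (303072 + 1603905)/(-2813806) = 1906977*(-1/2813806) = -1906977/2813806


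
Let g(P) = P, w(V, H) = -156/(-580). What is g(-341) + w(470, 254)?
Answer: -49406/145 ≈ -340.73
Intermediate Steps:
w(V, H) = 39/145 (w(V, H) = -156*(-1/580) = 39/145)
g(-341) + w(470, 254) = -341 + 39/145 = -49406/145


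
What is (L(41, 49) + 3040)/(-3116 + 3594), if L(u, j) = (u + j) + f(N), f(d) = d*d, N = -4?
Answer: 1573/239 ≈ 6.5816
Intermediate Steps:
f(d) = d²
L(u, j) = 16 + j + u (L(u, j) = (u + j) + (-4)² = (j + u) + 16 = 16 + j + u)
(L(41, 49) + 3040)/(-3116 + 3594) = ((16 + 49 + 41) + 3040)/(-3116 + 3594) = (106 + 3040)/478 = 3146*(1/478) = 1573/239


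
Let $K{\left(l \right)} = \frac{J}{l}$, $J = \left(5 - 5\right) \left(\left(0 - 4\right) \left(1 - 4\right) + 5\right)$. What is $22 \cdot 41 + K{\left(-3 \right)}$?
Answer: $902$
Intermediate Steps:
$J = 0$ ($J = 0 \left(\left(-4\right) \left(-3\right) + 5\right) = 0 \left(12 + 5\right) = 0 \cdot 17 = 0$)
$K{\left(l \right)} = 0$ ($K{\left(l \right)} = \frac{0}{l} = 0$)
$22 \cdot 41 + K{\left(-3 \right)} = 22 \cdot 41 + 0 = 902 + 0 = 902$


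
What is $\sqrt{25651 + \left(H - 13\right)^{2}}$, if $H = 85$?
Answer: $\sqrt{30835} \approx 175.6$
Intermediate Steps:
$\sqrt{25651 + \left(H - 13\right)^{2}} = \sqrt{25651 + \left(85 - 13\right)^{2}} = \sqrt{25651 + 72^{2}} = \sqrt{25651 + 5184} = \sqrt{30835}$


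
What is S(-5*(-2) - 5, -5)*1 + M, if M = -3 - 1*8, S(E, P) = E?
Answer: -6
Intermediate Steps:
M = -11 (M = -3 - 8 = -11)
S(-5*(-2) - 5, -5)*1 + M = (-5*(-2) - 5)*1 - 11 = (10 - 5)*1 - 11 = 5*1 - 11 = 5 - 11 = -6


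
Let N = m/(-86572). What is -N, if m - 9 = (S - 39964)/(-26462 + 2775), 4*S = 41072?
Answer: 242879/2050630964 ≈ 0.00011844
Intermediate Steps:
S = 10268 (S = (¼)*41072 = 10268)
m = 242879/23687 (m = 9 + (10268 - 39964)/(-26462 + 2775) = 9 - 29696/(-23687) = 9 - 29696*(-1/23687) = 9 + 29696/23687 = 242879/23687 ≈ 10.254)
N = -242879/2050630964 (N = (242879/23687)/(-86572) = (242879/23687)*(-1/86572) = -242879/2050630964 ≈ -0.00011844)
-N = -1*(-242879/2050630964) = 242879/2050630964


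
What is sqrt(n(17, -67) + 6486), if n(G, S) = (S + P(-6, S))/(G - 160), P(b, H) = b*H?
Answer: sqrt(132584309)/143 ≈ 80.521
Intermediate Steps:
P(b, H) = H*b
n(G, S) = -5*S/(-160 + G) (n(G, S) = (S + S*(-6))/(G - 160) = (S - 6*S)/(-160 + G) = (-5*S)/(-160 + G) = -5*S/(-160 + G))
sqrt(n(17, -67) + 6486) = sqrt(-5*(-67)/(-160 + 17) + 6486) = sqrt(-5*(-67)/(-143) + 6486) = sqrt(-5*(-67)*(-1/143) + 6486) = sqrt(-335/143 + 6486) = sqrt(927163/143) = sqrt(132584309)/143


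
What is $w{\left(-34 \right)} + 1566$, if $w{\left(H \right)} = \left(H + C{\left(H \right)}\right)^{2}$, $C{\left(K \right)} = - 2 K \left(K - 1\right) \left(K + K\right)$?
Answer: $26181183202$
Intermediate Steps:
$C{\left(K \right)} = - 4 K^{2} \left(-1 + K\right)$ ($C{\left(K \right)} = - 2 K \left(-1 + K\right) 2 K = - 2 K 2 K \left(-1 + K\right) = - 4 K^{2} \left(-1 + K\right)$)
$w{\left(H \right)} = \left(H + 4 H^{2} \left(1 - H\right)\right)^{2}$
$w{\left(-34 \right)} + 1566 = \left(-34\right)^{2} \left(-1 + 4 \left(-34\right) \left(-1 - 34\right)\right)^{2} + 1566 = 1156 \left(-1 + 4 \left(-34\right) \left(-35\right)\right)^{2} + 1566 = 1156 \left(-1 + 4760\right)^{2} + 1566 = 1156 \cdot 4759^{2} + 1566 = 1156 \cdot 22648081 + 1566 = 26181181636 + 1566 = 26181183202$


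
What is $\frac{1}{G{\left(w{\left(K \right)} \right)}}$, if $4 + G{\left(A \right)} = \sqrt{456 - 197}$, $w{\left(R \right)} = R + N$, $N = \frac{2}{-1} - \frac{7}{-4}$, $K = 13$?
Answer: $\frac{4}{243} + \frac{\sqrt{259}}{243} \approx 0.082689$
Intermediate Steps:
$N = - \frac{1}{4}$ ($N = 2 \left(-1\right) - - \frac{7}{4} = -2 + \frac{7}{4} = - \frac{1}{4} \approx -0.25$)
$w{\left(R \right)} = - \frac{1}{4} + R$ ($w{\left(R \right)} = R - \frac{1}{4} = - \frac{1}{4} + R$)
$G{\left(A \right)} = -4 + \sqrt{259}$ ($G{\left(A \right)} = -4 + \sqrt{456 - 197} = -4 + \sqrt{259}$)
$\frac{1}{G{\left(w{\left(K \right)} \right)}} = \frac{1}{-4 + \sqrt{259}}$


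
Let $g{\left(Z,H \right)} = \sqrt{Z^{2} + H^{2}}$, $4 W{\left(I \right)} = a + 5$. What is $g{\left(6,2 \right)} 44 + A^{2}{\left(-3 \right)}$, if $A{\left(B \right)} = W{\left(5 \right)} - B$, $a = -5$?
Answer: $9 + 88 \sqrt{10} \approx 287.28$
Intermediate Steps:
$W{\left(I \right)} = 0$ ($W{\left(I \right)} = \frac{-5 + 5}{4} = \frac{1}{4} \cdot 0 = 0$)
$A{\left(B \right)} = - B$ ($A{\left(B \right)} = 0 - B = - B$)
$g{\left(Z,H \right)} = \sqrt{H^{2} + Z^{2}}$
$g{\left(6,2 \right)} 44 + A^{2}{\left(-3 \right)} = \sqrt{2^{2} + 6^{2}} \cdot 44 + \left(\left(-1\right) \left(-3\right)\right)^{2} = \sqrt{4 + 36} \cdot 44 + 3^{2} = \sqrt{40} \cdot 44 + 9 = 2 \sqrt{10} \cdot 44 + 9 = 88 \sqrt{10} + 9 = 9 + 88 \sqrt{10}$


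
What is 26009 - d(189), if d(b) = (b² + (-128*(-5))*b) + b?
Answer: -130861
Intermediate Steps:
d(b) = b² + 641*b (d(b) = (b² + 640*b) + b = b² + 641*b)
26009 - d(189) = 26009 - 189*(641 + 189) = 26009 - 189*830 = 26009 - 1*156870 = 26009 - 156870 = -130861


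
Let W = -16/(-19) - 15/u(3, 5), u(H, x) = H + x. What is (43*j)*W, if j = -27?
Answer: 182277/152 ≈ 1199.2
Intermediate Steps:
W = -157/152 (W = -16/(-19) - 15/(3 + 5) = -16*(-1/19) - 15/8 = 16/19 - 15*1/8 = 16/19 - 15/8 = -157/152 ≈ -1.0329)
(43*j)*W = (43*(-27))*(-157/152) = -1161*(-157/152) = 182277/152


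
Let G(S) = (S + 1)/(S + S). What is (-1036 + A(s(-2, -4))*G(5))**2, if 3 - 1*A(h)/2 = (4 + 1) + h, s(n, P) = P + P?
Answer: 26460736/25 ≈ 1.0584e+6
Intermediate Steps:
s(n, P) = 2*P
G(S) = (1 + S)/(2*S) (G(S) = (1 + S)/((2*S)) = (1 + S)*(1/(2*S)) = (1 + S)/(2*S))
A(h) = -4 - 2*h (A(h) = 6 - 2*((4 + 1) + h) = 6 - 2*(5 + h) = 6 + (-10 - 2*h) = -4 - 2*h)
(-1036 + A(s(-2, -4))*G(5))**2 = (-1036 + (-4 - 4*(-4))*((1/2)*(1 + 5)/5))**2 = (-1036 + (-4 - 2*(-8))*((1/2)*(1/5)*6))**2 = (-1036 + (-4 + 16)*(3/5))**2 = (-1036 + 12*(3/5))**2 = (-1036 + 36/5)**2 = (-5144/5)**2 = 26460736/25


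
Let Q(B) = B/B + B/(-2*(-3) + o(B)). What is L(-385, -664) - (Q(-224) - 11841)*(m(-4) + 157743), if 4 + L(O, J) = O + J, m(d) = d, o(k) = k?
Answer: 203553862295/109 ≈ 1.8675e+9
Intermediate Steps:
L(O, J) = -4 + J + O (L(O, J) = -4 + (O + J) = -4 + (J + O) = -4 + J + O)
Q(B) = 1 + B/(6 + B) (Q(B) = B/B + B/(-2*(-3) + B) = 1 + B/(6 + B))
L(-385, -664) - (Q(-224) - 11841)*(m(-4) + 157743) = (-4 - 664 - 385) - (2*(3 - 224)/(6 - 224) - 11841)*(-4 + 157743) = -1053 - (2*(-221)/(-218) - 11841)*157739 = -1053 - (2*(-1/218)*(-221) - 11841)*157739 = -1053 - (221/109 - 11841)*157739 = -1053 - (-1290448)*157739/109 = -1053 - 1*(-203553977072/109) = -1053 + 203553977072/109 = 203553862295/109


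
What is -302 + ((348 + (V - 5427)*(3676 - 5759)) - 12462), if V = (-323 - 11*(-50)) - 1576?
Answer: 14101992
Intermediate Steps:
V = -1349 (V = (-323 + 550) - 1576 = 227 - 1576 = -1349)
-302 + ((348 + (V - 5427)*(3676 - 5759)) - 12462) = -302 + ((348 + (-1349 - 5427)*(3676 - 5759)) - 12462) = -302 + ((348 - 6776*(-2083)) - 12462) = -302 + ((348 + 14114408) - 12462) = -302 + (14114756 - 12462) = -302 + 14102294 = 14101992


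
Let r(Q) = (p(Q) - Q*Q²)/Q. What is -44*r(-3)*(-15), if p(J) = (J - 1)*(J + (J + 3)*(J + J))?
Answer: -8580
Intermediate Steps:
p(J) = (-1 + J)*(J + 2*J*(3 + J)) (p(J) = (-1 + J)*(J + (3 + J)*(2*J)) = (-1 + J)*(J + 2*J*(3 + J)))
r(Q) = (-Q³ + Q*(-7 + 2*Q² + 5*Q))/Q (r(Q) = (Q*(-7 + 2*Q² + 5*Q) - Q*Q²)/Q = (Q*(-7 + 2*Q² + 5*Q) - Q³)/Q = (-Q³ + Q*(-7 + 2*Q² + 5*Q))/Q)
-44*r(-3)*(-15) = -44*(-7 + (-3)² + 5*(-3))*(-15) = -44*(-7 + 9 - 15)*(-15) = -44*(-13)*(-15) = 572*(-15) = -8580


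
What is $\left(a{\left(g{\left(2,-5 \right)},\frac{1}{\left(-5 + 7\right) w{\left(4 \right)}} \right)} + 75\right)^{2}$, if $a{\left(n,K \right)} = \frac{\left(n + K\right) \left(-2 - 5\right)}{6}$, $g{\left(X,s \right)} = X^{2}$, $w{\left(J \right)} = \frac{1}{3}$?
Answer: $\frac{677329}{144} \approx 4703.7$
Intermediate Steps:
$w{\left(J \right)} = \frac{1}{3}$
$a{\left(n,K \right)} = - \frac{7 K}{6} - \frac{7 n}{6}$ ($a{\left(n,K \right)} = \left(K + n\right) \left(-7\right) \frac{1}{6} = \left(- 7 K - 7 n\right) \frac{1}{6} = - \frac{7 K}{6} - \frac{7 n}{6}$)
$\left(a{\left(g{\left(2,-5 \right)},\frac{1}{\left(-5 + 7\right) w{\left(4 \right)}} \right)} + 75\right)^{2} = \left(\left(- \frac{7 \frac{\frac{1}{\frac{1}{3}}}{-5 + 7}}{6} - \frac{7 \cdot 2^{2}}{6}\right) + 75\right)^{2} = \left(\left(- \frac{7 \cdot \frac{1}{2} \cdot 3}{6} - \frac{14}{3}\right) + 75\right)^{2} = \left(\left(\left(- \frac{7}{6}\right) \frac{3}{2} - \frac{14}{3}\right) + 75\right)^{2} = \left(\left(- \frac{7}{4} - \frac{14}{3}\right) + 75\right)^{2} = \left(- \frac{77}{12} + 75\right)^{2} = \left(\frac{823}{12}\right)^{2} = \frac{677329}{144}$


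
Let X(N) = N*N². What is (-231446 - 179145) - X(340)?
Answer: -39714591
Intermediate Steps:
X(N) = N³
(-231446 - 179145) - X(340) = (-231446 - 179145) - 1*340³ = -410591 - 1*39304000 = -410591 - 39304000 = -39714591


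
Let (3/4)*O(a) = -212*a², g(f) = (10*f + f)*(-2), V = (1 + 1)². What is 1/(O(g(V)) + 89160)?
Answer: -3/6299432 ≈ -4.7623e-7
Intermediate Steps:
V = 4 (V = 2² = 4)
g(f) = -22*f (g(f) = (11*f)*(-2) = -22*f)
O(a) = -848*a²/3 (O(a) = 4*(-212*a²)/3 = -848*a²/3)
1/(O(g(V)) + 89160) = 1/(-848*(-22*4)²/3 + 89160) = 1/(-848/3*(-88)² + 89160) = 1/(-848/3*7744 + 89160) = 1/(-6566912/3 + 89160) = 1/(-6299432/3) = -3/6299432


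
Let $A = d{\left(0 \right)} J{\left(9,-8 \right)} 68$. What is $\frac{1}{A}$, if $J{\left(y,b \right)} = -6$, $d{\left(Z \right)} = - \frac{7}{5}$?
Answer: $\frac{5}{2856} \approx 0.0017507$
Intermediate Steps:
$d{\left(Z \right)} = - \frac{7}{5}$ ($d{\left(Z \right)} = \left(-7\right) \frac{1}{5} = - \frac{7}{5}$)
$A = \frac{2856}{5}$ ($A = \left(- \frac{7}{5}\right) \left(-6\right) 68 = \frac{42}{5} \cdot 68 = \frac{2856}{5} \approx 571.2$)
$\frac{1}{A} = \frac{1}{\frac{2856}{5}} = \frac{5}{2856}$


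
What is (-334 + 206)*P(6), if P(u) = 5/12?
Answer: -160/3 ≈ -53.333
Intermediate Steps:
P(u) = 5/12 (P(u) = 5*(1/12) = 5/12)
(-334 + 206)*P(6) = (-334 + 206)*(5/12) = -128*5/12 = -160/3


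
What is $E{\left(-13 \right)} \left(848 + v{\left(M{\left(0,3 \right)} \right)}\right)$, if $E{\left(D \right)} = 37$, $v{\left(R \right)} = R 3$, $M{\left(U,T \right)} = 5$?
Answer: $31931$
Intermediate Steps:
$v{\left(R \right)} = 3 R$
$E{\left(-13 \right)} \left(848 + v{\left(M{\left(0,3 \right)} \right)}\right) = 37 \left(848 + 3 \cdot 5\right) = 37 \left(848 + 15\right) = 37 \cdot 863 = 31931$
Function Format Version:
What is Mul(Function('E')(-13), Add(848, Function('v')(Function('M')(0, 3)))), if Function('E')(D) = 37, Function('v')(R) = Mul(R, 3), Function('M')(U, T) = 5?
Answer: 31931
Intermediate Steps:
Function('v')(R) = Mul(3, R)
Mul(Function('E')(-13), Add(848, Function('v')(Function('M')(0, 3)))) = Mul(37, Add(848, Mul(3, 5))) = Mul(37, Add(848, 15)) = Mul(37, 863) = 31931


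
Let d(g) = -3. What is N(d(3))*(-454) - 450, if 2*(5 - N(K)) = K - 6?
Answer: -4763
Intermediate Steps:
N(K) = 8 - K/2 (N(K) = 5 - (K - 6)/2 = 5 - (-6 + K)/2 = 5 + (3 - K/2) = 8 - K/2)
N(d(3))*(-454) - 450 = (8 - 1/2*(-3))*(-454) - 450 = (8 + 3/2)*(-454) - 450 = (19/2)*(-454) - 450 = -4313 - 450 = -4763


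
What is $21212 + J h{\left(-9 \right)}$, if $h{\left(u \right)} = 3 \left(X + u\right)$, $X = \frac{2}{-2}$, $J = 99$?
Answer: $18242$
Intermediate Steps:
$X = -1$ ($X = 2 \left(- \frac{1}{2}\right) = -1$)
$h{\left(u \right)} = -3 + 3 u$ ($h{\left(u \right)} = 3 \left(-1 + u\right) = -3 + 3 u$)
$21212 + J h{\left(-9 \right)} = 21212 + 99 \left(-3 + 3 \left(-9\right)\right) = 21212 + 99 \left(-3 - 27\right) = 21212 + 99 \left(-30\right) = 21212 - 2970 = 18242$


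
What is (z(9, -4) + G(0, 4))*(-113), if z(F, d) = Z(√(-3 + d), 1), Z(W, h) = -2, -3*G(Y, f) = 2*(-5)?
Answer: -452/3 ≈ -150.67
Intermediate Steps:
G(Y, f) = 10/3 (G(Y, f) = -2*(-5)/3 = -⅓*(-10) = 10/3)
z(F, d) = -2
(z(9, -4) + G(0, 4))*(-113) = (-2 + 10/3)*(-113) = (4/3)*(-113) = -452/3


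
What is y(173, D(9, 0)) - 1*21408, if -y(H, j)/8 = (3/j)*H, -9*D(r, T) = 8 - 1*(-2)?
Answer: -88356/5 ≈ -17671.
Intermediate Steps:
D(r, T) = -10/9 (D(r, T) = -(8 - 1*(-2))/9 = -(8 + 2)/9 = -⅑*10 = -10/9)
y(H, j) = -24*H/j (y(H, j) = -8*3/j*H = -24*H/j)
y(173, D(9, 0)) - 1*21408 = -24*173/(-10/9) - 1*21408 = -24*173*(-9/10) - 21408 = 18684/5 - 21408 = -88356/5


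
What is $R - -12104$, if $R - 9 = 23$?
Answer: $12136$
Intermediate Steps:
$R = 32$ ($R = 9 + 23 = 32$)
$R - -12104 = 32 - -12104 = 32 + 12104 = 12136$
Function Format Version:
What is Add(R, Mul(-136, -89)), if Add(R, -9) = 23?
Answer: 12136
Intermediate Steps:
R = 32 (R = Add(9, 23) = 32)
Add(R, Mul(-136, -89)) = Add(32, Mul(-136, -89)) = Add(32, 12104) = 12136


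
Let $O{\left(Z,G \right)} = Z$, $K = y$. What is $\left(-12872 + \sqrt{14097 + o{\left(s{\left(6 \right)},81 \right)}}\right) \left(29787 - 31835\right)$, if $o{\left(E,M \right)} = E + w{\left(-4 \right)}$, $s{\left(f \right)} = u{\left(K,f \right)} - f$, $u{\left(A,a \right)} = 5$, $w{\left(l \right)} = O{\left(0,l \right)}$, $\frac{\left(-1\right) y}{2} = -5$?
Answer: $26361856 - 8192 \sqrt{881} \approx 2.6119 \cdot 10^{7}$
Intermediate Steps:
$y = 10$ ($y = \left(-2\right) \left(-5\right) = 10$)
$K = 10$
$w{\left(l \right)} = 0$
$s{\left(f \right)} = 5 - f$
$o{\left(E,M \right)} = E$ ($o{\left(E,M \right)} = E + 0 = E$)
$\left(-12872 + \sqrt{14097 + o{\left(s{\left(6 \right)},81 \right)}}\right) \left(29787 - 31835\right) = \left(-12872 + \sqrt{14097 + \left(5 - 6\right)}\right) \left(29787 - 31835\right) = \left(-12872 + \sqrt{14097 + \left(5 - 6\right)}\right) \left(-2048\right) = \left(-12872 + \sqrt{14097 - 1}\right) \left(-2048\right) = \left(-12872 + \sqrt{14096}\right) \left(-2048\right) = \left(-12872 + 4 \sqrt{881}\right) \left(-2048\right) = 26361856 - 8192 \sqrt{881}$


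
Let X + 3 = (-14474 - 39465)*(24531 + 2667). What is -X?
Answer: 1467032925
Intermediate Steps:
X = -1467032925 (X = -3 + (-14474 - 39465)*(24531 + 2667) = -3 - 53939*27198 = -3 - 1467032922 = -1467032925)
-X = -1*(-1467032925) = 1467032925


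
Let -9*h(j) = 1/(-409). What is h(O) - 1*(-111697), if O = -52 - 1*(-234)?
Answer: 411156658/3681 ≈ 1.1170e+5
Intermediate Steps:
O = 182 (O = -52 + 234 = 182)
h(j) = 1/3681 (h(j) = -1/9/(-409) = -1/9*(-1/409) = 1/3681)
h(O) - 1*(-111697) = 1/3681 - 1*(-111697) = 1/3681 + 111697 = 411156658/3681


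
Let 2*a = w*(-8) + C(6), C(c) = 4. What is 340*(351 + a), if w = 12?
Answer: 103700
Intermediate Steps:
a = -46 (a = (12*(-8) + 4)/2 = (-96 + 4)/2 = (½)*(-92) = -46)
340*(351 + a) = 340*(351 - 46) = 340*305 = 103700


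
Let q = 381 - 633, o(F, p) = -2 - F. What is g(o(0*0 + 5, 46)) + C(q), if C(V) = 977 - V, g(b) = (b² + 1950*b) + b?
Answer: -12379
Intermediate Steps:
g(b) = b² + 1951*b
q = -252
g(o(0*0 + 5, 46)) + C(q) = (-2 - (0*0 + 5))*(1951 + (-2 - (0*0 + 5))) + (977 - 1*(-252)) = (-2 - (0 + 5))*(1951 + (-2 - (0 + 5))) + (977 + 252) = (-2 - 1*5)*(1951 + (-2 - 1*5)) + 1229 = (-2 - 5)*(1951 + (-2 - 5)) + 1229 = -7*(1951 - 7) + 1229 = -7*1944 + 1229 = -13608 + 1229 = -12379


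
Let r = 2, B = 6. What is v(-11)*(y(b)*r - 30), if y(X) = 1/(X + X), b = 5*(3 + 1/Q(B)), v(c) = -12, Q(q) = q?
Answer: 34128/95 ≈ 359.24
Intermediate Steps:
b = 95/6 (b = 5*(3 + 1/6) = 5*(19/6) = 95/6 ≈ 15.833)
y(X) = 1/(2*X)
v(-11)*(y(b)*r - 30) = -12*((1/(2*(95/6)))*2 - 30) = -12*(((1/2)*(6/95))*2 - 30) = -12*((3/95)*2 - 30) = -12*(6/95 - 30) = -12*(-2844/95) = 34128/95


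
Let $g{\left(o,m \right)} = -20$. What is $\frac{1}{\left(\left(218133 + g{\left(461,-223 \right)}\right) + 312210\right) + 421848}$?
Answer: $\frac{1}{952171} \approx 1.0502 \cdot 10^{-6}$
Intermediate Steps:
$\frac{1}{\left(\left(218133 + g{\left(461,-223 \right)}\right) + 312210\right) + 421848} = \frac{1}{\left(\left(218133 - 20\right) + 312210\right) + 421848} = \frac{1}{\left(218113 + 312210\right) + 421848} = \frac{1}{530323 + 421848} = \frac{1}{952171}$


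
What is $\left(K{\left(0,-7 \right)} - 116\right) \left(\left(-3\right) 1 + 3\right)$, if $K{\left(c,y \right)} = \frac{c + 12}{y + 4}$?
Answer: $0$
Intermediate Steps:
$K{\left(c,y \right)} = \frac{12 + c}{4 + y}$
$\left(K{\left(0,-7 \right)} - 116\right) \left(\left(-3\right) 1 + 3\right) = \left(\frac{12 + 0}{4 - 7} - 116\right) \left(\left(-3\right) 1 + 3\right) = \left(\frac{1}{-3} \cdot 12 - 116\right) \left(-3 + 3\right) = \left(\left(- \frac{1}{3}\right) 12 - 116\right) 0 = \left(-4 - 116\right) 0 = \left(-120\right) 0 = 0$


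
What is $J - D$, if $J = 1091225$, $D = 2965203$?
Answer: $-1873978$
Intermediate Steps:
$J - D = 1091225 - 2965203 = -1873978$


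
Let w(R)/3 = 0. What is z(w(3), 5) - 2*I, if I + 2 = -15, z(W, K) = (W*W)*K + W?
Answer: 34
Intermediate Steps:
w(R) = 0 (w(R) = 3*0 = 0)
z(W, K) = W + K*W² (z(W, K) = W²*K + W = K*W² + W = W + K*W²)
I = -17 (I = -2 - 15 = -17)
z(w(3), 5) - 2*I = 0*(1 + 5*0) - 2*(-17) = 0*(1 + 0) + 34 = 0*1 + 34 = 0 + 34 = 34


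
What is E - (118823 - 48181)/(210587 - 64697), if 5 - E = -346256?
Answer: 25257973324/72945 ≈ 3.4626e+5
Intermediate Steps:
E = 346261 (E = 5 - 1*(-346256) = 5 + 346256 = 346261)
E - (118823 - 48181)/(210587 - 64697) = 346261 - (118823 - 48181)/(210587 - 64697) = 346261 - 70642/145890 = 346261 - 1*35321/72945 = 346261 - 35321/72945 = 25257973324/72945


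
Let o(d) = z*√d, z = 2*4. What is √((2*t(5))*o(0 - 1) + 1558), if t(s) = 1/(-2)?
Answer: √(1558 - 8*I) ≈ 39.472 - 0.1013*I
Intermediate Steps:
t(s) = -½
z = 8
o(d) = 8*√d
√((2*t(5))*o(0 - 1) + 1558) = √((2*(-½))*(8*√(0 - 1)) + 1558) = √(-8*√(-1) + 1558) = √(-8*I + 1558) = √(1558 - 8*I)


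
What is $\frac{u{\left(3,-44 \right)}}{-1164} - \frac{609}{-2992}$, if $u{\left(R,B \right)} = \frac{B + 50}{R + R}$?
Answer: $\frac{176471}{870672} \approx 0.20268$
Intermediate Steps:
$u{\left(R,B \right)} = \frac{50 + B}{2 R}$
$\frac{u{\left(3,-44 \right)}}{-1164} - \frac{609}{-2992} = \frac{\frac{1}{2} \cdot \frac{1}{3} \left(50 - 44\right)}{-1164} - \frac{609}{-2992} = \frac{1}{2} \cdot \frac{1}{3} \cdot 6 \left(- \frac{1}{1164}\right) - - \frac{609}{2992} = 1 \left(- \frac{1}{1164}\right) + \frac{609}{2992} = - \frac{1}{1164} + \frac{609}{2992} = \frac{176471}{870672}$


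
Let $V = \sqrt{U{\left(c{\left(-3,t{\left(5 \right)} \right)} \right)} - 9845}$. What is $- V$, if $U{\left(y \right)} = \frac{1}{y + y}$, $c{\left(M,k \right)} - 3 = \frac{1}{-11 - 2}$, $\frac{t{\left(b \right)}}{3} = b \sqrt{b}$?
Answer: $- \frac{i \sqrt{14215933}}{38} \approx - 99.221 i$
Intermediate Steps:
$t{\left(b \right)} = 3 b^{\frac{3}{2}}$ ($t{\left(b \right)} = 3 b \sqrt{b} = 3 b^{\frac{3}{2}}$)
$c{\left(M,k \right)} = \frac{38}{13}$ ($c{\left(M,k \right)} = 3 + \frac{1}{-11 - 2} = 3 + \frac{1}{-13} = 3 - \frac{1}{13} = \frac{38}{13}$)
$U{\left(y \right)} = \frac{1}{2 y}$
$V = \frac{i \sqrt{14215933}}{38}$ ($V = \sqrt{\frac{1}{2 \cdot \frac{38}{13}} - 9845} = \sqrt{\frac{1}{2} \cdot \frac{13}{38} - 9845} = \sqrt{\frac{13}{76} - 9845} = \sqrt{- \frac{748207}{76}} = \frac{i \sqrt{14215933}}{38} \approx 99.221 i$)
$- V = - \frac{i \sqrt{14215933}}{38}$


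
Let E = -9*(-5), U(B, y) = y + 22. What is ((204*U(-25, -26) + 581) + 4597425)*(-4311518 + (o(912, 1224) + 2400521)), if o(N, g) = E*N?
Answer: -8596547620830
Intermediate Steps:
U(B, y) = 22 + y
E = 45
o(N, g) = 45*N
((204*U(-25, -26) + 581) + 4597425)*(-4311518 + (o(912, 1224) + 2400521)) = ((204*(22 - 26) + 581) + 4597425)*(-4311518 + (45*912 + 2400521)) = ((204*(-4) + 581) + 4597425)*(-4311518 + (41040 + 2400521)) = ((-816 + 581) + 4597425)*(-4311518 + 2441561) = (-235 + 4597425)*(-1869957) = 4597190*(-1869957) = -8596547620830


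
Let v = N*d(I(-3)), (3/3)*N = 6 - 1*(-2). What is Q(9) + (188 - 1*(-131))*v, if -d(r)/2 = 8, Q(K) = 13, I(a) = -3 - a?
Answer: -40819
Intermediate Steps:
N = 8 (N = 6 - 1*(-2) = 6 + 2 = 8)
d(r) = -16 (d(r) = -2*8 = -16)
v = -128 (v = 8*(-16) = -128)
Q(9) + (188 - 1*(-131))*v = 13 + (188 - 1*(-131))*(-128) = 13 + (188 + 131)*(-128) = 13 + 319*(-128) = 13 - 40832 = -40819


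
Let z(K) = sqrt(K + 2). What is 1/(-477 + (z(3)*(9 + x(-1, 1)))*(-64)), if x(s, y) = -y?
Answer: 477/1083191 - 512*sqrt(5)/1083191 ≈ -0.00061657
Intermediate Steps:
z(K) = sqrt(2 + K)
1/(-477 + (z(3)*(9 + x(-1, 1)))*(-64)) = 1/(-477 + (sqrt(2 + 3)*(9 - 1*1))*(-64)) = 1/(-477 + (sqrt(5)*(9 - 1))*(-64)) = 1/(-477 + (sqrt(5)*8)*(-64)) = 1/(-477 + (8*sqrt(5))*(-64)) = 1/(-477 - 512*sqrt(5))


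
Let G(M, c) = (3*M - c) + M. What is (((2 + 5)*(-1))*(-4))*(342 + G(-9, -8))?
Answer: 8792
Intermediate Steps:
G(M, c) = -c + 4*M (G(M, c) = (-c + 3*M) + M = -c + 4*M)
(((2 + 5)*(-1))*(-4))*(342 + G(-9, -8)) = (((2 + 5)*(-1))*(-4))*(342 + (-1*(-8) + 4*(-9))) = ((7*(-1))*(-4))*(342 + (8 - 36)) = (-7*(-4))*(342 - 28) = 28*314 = 8792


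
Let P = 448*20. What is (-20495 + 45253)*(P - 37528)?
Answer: -707286544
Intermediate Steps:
P = 8960
(-20495 + 45253)*(P - 37528) = (-20495 + 45253)*(8960 - 37528) = 24758*(-28568) = -707286544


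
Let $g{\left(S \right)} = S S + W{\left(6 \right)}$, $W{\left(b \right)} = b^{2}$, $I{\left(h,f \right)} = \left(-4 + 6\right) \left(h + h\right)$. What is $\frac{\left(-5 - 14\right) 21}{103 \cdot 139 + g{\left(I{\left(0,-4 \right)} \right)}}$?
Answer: $- \frac{399}{14353} \approx -0.027799$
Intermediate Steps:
$I{\left(h,f \right)} = 4 h$ ($I{\left(h,f \right)} = 2 \cdot 2 h = 4 h$)
$g{\left(S \right)} = 36 + S^{2}$ ($g{\left(S \right)} = S S + 6^{2} = S^{2} + 36 = 36 + S^{2}$)
$\frac{\left(-5 - 14\right) 21}{103 \cdot 139 + g{\left(I{\left(0,-4 \right)} \right)}} = \frac{\left(-5 - 14\right) 21}{103 \cdot 139 + \left(36 + \left(4 \cdot 0\right)^{2}\right)} = \frac{\left(-19\right) 21}{14317 + \left(36 + 0^{2}\right)} = - \frac{399}{14317 + \left(36 + 0\right)} = - \frac{399}{14317 + 36} = - \frac{399}{14353}$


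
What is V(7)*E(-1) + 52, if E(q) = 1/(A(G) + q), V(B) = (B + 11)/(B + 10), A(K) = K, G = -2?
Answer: 878/17 ≈ 51.647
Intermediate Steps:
V(B) = (11 + B)/(10 + B)
E(q) = 1/(-2 + q)
V(7)*E(-1) + 52 = ((11 + 7)/(10 + 7))/(-2 - 1) + 52 = (18/17)/(-3) + 52 = ((1/17)*18)*(-1/3) + 52 = (18/17)*(-1/3) + 52 = -6/17 + 52 = 878/17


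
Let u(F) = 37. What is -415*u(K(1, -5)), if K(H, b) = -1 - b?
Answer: -15355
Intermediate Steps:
-415*u(K(1, -5)) = -415*37 = -15355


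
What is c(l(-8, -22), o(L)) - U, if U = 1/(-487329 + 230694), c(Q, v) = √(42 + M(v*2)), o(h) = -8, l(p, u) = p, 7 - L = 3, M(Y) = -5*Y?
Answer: 1/256635 + √122 ≈ 11.045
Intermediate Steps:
L = 4 (L = 7 - 1*3 = 7 - 3 = 4)
c(Q, v) = √(42 - 10*v) (c(Q, v) = √(42 - 5*v*2) = √(42 - 10*v))
U = -1/256635 (U = 1/(-256635) = -1/256635 ≈ -3.8966e-6)
c(l(-8, -22), o(L)) - U = √(42 - 10*(-8)) - 1*(-1/256635) = √(42 + 80) + 1/256635 = √122 + 1/256635 = 1/256635 + √122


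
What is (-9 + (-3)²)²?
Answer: 0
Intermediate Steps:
(-9 + (-3)²)² = (-9 + 9)² = 0² = 0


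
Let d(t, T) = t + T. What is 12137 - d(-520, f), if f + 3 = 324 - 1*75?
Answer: 12411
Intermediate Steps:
f = 246 (f = -3 + (324 - 1*75) = -3 + (324 - 75) = -3 + 249 = 246)
d(t, T) = T + t
12137 - d(-520, f) = 12137 - (246 - 520) = 12137 - 1*(-274) = 12137 + 274 = 12411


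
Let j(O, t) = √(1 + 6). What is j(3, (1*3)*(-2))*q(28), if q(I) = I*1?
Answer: 28*√7 ≈ 74.081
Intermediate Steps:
j(O, t) = √7
q(I) = I
j(3, (1*3)*(-2))*q(28) = √7*28 = 28*√7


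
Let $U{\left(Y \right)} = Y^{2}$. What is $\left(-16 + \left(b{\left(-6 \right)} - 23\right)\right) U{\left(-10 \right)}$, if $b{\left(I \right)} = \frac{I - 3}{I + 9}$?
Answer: $-4200$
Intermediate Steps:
$b{\left(I \right)} = \frac{-3 + I}{9 + I}$
$\left(-16 + \left(b{\left(-6 \right)} - 23\right)\right) U{\left(-10 \right)} = \left(-16 - \left(23 - \frac{-3 - 6}{9 - 6}\right)\right) \left(-10\right)^{2} = \left(-16 - \left(23 - \frac{1}{3} \left(-9\right)\right)\right) 100 = \left(-16 + \left(\frac{1}{3} \left(-9\right) - 23\right)\right) 100 = \left(-16 - 26\right) 100 = \left(-42\right) 100 = -4200$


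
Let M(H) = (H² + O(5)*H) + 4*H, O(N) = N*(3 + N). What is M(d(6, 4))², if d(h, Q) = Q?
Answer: 36864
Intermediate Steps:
M(H) = H² + 44*H (M(H) = (H² + (5*(3 + 5))*H) + 4*H = (H² + (5*8)*H) + 4*H = (H² + 40*H) + 4*H = H² + 44*H)
M(d(6, 4))² = (4*(44 + 4))² = (4*48)² = 192² = 36864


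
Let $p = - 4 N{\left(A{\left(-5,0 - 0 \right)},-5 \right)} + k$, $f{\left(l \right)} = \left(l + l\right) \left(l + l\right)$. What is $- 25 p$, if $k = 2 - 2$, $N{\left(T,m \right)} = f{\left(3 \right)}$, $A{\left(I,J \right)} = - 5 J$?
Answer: $3600$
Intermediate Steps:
$f{\left(l \right)} = 4 l^{2}$ ($f{\left(l \right)} = 2 l 2 l = 4 l^{2}$)
$N{\left(T,m \right)} = 36$ ($N{\left(T,m \right)} = 4 \cdot 3^{2} = 4 \cdot 9 = 36$)
$k = 0$ ($k = 2 - 2 = 0$)
$p = -144$ ($p = \left(-4\right) 36 + 0 = -144 + 0 = -144$)
$- 25 p = \left(-25\right) \left(-144\right) = 3600$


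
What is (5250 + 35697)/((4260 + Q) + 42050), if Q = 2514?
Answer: 40947/48824 ≈ 0.83867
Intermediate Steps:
(5250 + 35697)/((4260 + Q) + 42050) = (5250 + 35697)/((4260 + 2514) + 42050) = 40947/(6774 + 42050) = 40947/48824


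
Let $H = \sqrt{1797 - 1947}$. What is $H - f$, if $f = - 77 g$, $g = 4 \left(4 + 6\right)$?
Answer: $3080 + 5 i \sqrt{6} \approx 3080.0 + 12.247 i$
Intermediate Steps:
$g = 40$ ($g = 4 \cdot 10 = 40$)
$H = 5 i \sqrt{6}$ ($H = \sqrt{-150} = 5 i \sqrt{6} \approx 12.247 i$)
$f = -3080$ ($f = \left(-77\right) 40 = -3080$)
$H - f = 5 i \sqrt{6} - -3080 = 5 i \sqrt{6} + 3080 = 3080 + 5 i \sqrt{6}$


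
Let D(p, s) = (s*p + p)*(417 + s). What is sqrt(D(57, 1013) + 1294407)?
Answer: 3*sqrt(9327283) ≈ 9162.2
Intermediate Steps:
D(p, s) = (417 + s)*(p + p*s) (D(p, s) = (p*s + p)*(417 + s) = (p + p*s)*(417 + s) = (417 + s)*(p + p*s))
sqrt(D(57, 1013) + 1294407) = sqrt(57*(417 + 1013**2 + 418*1013) + 1294407) = sqrt(57*(417 + 1026169 + 423434) + 1294407) = sqrt(57*1450020 + 1294407) = sqrt(82651140 + 1294407) = sqrt(83945547) = 3*sqrt(9327283)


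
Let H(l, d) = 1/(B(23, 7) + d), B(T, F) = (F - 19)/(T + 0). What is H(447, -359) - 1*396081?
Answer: -3275193812/8269 ≈ -3.9608e+5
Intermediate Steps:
B(T, F) = (-19 + F)/T
H(l, d) = 1/(-12/23 + d) (H(l, d) = 1/((-19 + 7)/23 + d) = 1/((1/23)*(-12) + d) = 1/(-12/23 + d))
H(447, -359) - 1*396081 = 23/(-12 + 23*(-359)) - 1*396081 = 23/(-12 - 8257) - 396081 = 23/(-8269) - 396081 = 23*(-1/8269) - 396081 = -23/8269 - 396081 = -3275193812/8269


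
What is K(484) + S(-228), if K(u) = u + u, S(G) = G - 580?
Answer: 160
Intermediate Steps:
S(G) = -580 + G
K(u) = 2*u
K(484) + S(-228) = 2*484 + (-580 - 228) = 968 - 808 = 160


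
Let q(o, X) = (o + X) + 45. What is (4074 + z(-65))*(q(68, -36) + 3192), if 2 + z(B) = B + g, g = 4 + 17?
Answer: 13167532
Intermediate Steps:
q(o, X) = 45 + X + o (q(o, X) = (X + o) + 45 = 45 + X + o)
g = 21
z(B) = 19 + B (z(B) = -2 + (B + 21) = -2 + (21 + B) = 19 + B)
(4074 + z(-65))*(q(68, -36) + 3192) = (4074 + (19 - 65))*((45 - 36 + 68) + 3192) = (4074 - 46)*(77 + 3192) = 4028*3269 = 13167532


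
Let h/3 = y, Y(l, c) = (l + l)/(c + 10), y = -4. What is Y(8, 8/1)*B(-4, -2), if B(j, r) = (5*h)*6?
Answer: -320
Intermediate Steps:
Y(l, c) = 2*l/(10 + c) (Y(l, c) = (2*l)/(10 + c) = 2*l/(10 + c))
h = -12 (h = 3*(-4) = -12)
B(j, r) = -360 (B(j, r) = (5*(-12))*6 = -60*6 = -360)
Y(8, 8/1)*B(-4, -2) = (2*8/(10 + 8/1))*(-360) = (2*8/(10 + 8*1))*(-360) = (2*8/(10 + 8))*(-360) = (2*8/18)*(-360) = (2*8*(1/18))*(-360) = (8/9)*(-360) = -320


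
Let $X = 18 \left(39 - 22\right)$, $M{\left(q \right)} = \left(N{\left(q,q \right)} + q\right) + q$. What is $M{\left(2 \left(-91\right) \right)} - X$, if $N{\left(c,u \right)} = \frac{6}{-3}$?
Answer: $-672$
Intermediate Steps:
$N{\left(c,u \right)} = -2$ ($N{\left(c,u \right)} = 6 \left(- \frac{1}{3}\right) = -2$)
$M{\left(q \right)} = -2 + 2 q$ ($M{\left(q \right)} = \left(-2 + q\right) + q = -2 + 2 q$)
$X = 306$ ($X = 18 \left(39 - 22\right) = 18 \cdot 17 = 306$)
$M{\left(2 \left(-91\right) \right)} - X = \left(-2 + 2 \cdot 2 \left(-91\right)\right) - 306 = \left(-2 + 2 \left(-182\right)\right) - 306 = \left(-2 - 364\right) - 306 = -366 - 306 = -672$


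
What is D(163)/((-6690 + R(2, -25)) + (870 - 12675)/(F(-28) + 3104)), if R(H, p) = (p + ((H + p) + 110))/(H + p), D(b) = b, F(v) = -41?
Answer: -3827729/157255077 ≈ -0.024341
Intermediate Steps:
R(H, p) = (110 + H + 2*p)/(H + p) (R(H, p) = (p + (110 + H + p))/(H + p) = (110 + H + 2*p)/(H + p))
D(163)/((-6690 + R(2, -25)) + (870 - 12675)/(F(-28) + 3104)) = 163/((-6690 + (110 + 2 + 2*(-25))/(2 - 25)) + (870 - 12675)/(-41 + 3104)) = 163/((-6690 + (110 + 2 - 50)/(-23)) - 11805/3063) = 163/((-6690 - 1/23*62) - 11805*1/3063) = 163/((-6690 - 62/23) - 3935/1021) = 163/(-153932/23 - 3935/1021) = 163/(-157255077/23483) = 163*(-23483/157255077) = -3827729/157255077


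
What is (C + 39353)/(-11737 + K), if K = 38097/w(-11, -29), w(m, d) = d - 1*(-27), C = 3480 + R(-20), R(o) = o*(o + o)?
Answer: -87266/61571 ≈ -1.4173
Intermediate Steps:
R(o) = 2*o² (R(o) = o*(2*o) = 2*o²)
C = 4280 (C = 3480 + 2*(-20)² = 3480 + 2*400 = 3480 + 800 = 4280)
w(m, d) = 27 + d (w(m, d) = d + 27 = 27 + d)
K = -38097/2 (K = 38097/(27 - 29) = 38097/(-2) = 38097*(-½) = -38097/2 ≈ -19049.)
(C + 39353)/(-11737 + K) = (4280 + 39353)/(-11737 - 38097/2) = 43633/(-61571/2) = 43633*(-2/61571) = -87266/61571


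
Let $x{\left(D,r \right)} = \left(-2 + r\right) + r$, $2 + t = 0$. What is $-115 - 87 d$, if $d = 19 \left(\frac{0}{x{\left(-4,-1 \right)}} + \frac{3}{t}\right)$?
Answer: $\frac{4729}{2} \approx 2364.5$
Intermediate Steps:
$t = -2$ ($t = -2 + 0 = -2$)
$x{\left(D,r \right)} = -2 + 2 r$
$d = - \frac{57}{2}$ ($d = 19 \left(\frac{0}{-2 + 2 \left(-1\right)} + \frac{3}{-2}\right) = 19 \left(\frac{0}{-2 - 2} + 3 \left(- \frac{1}{2}\right)\right) = 19 \left(\frac{0}{-4} - \frac{3}{2}\right) = 19 \left(0 \left(- \frac{1}{4}\right) - \frac{3}{2}\right) = 19 \left(0 - \frac{3}{2}\right) = 19 \left(- \frac{3}{2}\right) = - \frac{57}{2} \approx -28.5$)
$-115 - 87 d = -115 - - \frac{4959}{2} = -115 + \frac{4959}{2} = \frac{4729}{2}$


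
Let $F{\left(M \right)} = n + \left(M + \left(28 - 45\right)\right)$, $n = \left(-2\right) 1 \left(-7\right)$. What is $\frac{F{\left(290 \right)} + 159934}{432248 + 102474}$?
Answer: $\frac{160221}{534722} \approx 0.29963$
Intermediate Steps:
$n = 14$ ($n = \left(-2\right) \left(-7\right) = 14$)
$F{\left(M \right)} = -3 + M$ ($F{\left(M \right)} = 14 + \left(M + \left(28 - 45\right)\right) = 14 + \left(M - 17\right) = 14 + \left(-17 + M\right) = -3 + M$)
$\frac{F{\left(290 \right)} + 159934}{432248 + 102474} = \frac{\left(-3 + 290\right) + 159934}{432248 + 102474} = \frac{287 + 159934}{534722} = 160221 \cdot \frac{1}{534722} = \frac{160221}{534722}$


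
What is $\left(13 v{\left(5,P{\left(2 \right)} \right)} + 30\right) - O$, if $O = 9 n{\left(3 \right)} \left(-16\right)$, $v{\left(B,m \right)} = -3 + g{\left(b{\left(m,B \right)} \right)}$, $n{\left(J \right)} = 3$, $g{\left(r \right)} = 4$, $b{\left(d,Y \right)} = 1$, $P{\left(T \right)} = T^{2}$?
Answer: $475$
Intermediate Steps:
$v{\left(B,m \right)} = 1$ ($v{\left(B,m \right)} = -3 + 4 = 1$)
$O = -432$ ($O = 9 \cdot 3 \left(-16\right) = 27 \left(-16\right) = -432$)
$\left(13 v{\left(5,P{\left(2 \right)} \right)} + 30\right) - O = \left(13 \cdot 1 + 30\right) - -432 = \left(13 + 30\right) + 432 = 43 + 432 = 475$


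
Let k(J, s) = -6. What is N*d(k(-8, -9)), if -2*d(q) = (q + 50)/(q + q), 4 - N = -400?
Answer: 2222/3 ≈ 740.67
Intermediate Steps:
N = 404 (N = 4 - 1*(-400) = 4 + 400 = 404)
d(q) = -(50 + q)/(4*q) (d(q) = -(q + 50)/(2*(q + q)) = -(50 + q)/(2*(2*q)) = -(50 + q)*1/(2*q)/2 = -(50 + q)/(4*q))
N*d(k(-8, -9)) = 404*((¼)*(-50 - 1*(-6))/(-6)) = 404*((¼)*(-⅙)*(-50 + 6)) = 404*((¼)*(-⅙)*(-44)) = 404*(11/6) = 2222/3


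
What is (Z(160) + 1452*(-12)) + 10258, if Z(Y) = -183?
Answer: -7349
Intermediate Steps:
(Z(160) + 1452*(-12)) + 10258 = (-183 + 1452*(-12)) + 10258 = (-183 - 17424) + 10258 = -17607 + 10258 = -7349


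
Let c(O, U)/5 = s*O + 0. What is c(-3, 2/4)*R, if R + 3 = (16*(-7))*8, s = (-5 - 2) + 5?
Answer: -26970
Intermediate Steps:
s = -2 (s = -7 + 5 = -2)
c(O, U) = -10*O (c(O, U) = 5*(-2*O + 0) = 5*(-2*O) = -10*O)
R = -899 (R = -3 + (16*(-7))*8 = -3 - 112*8 = -3 - 896 = -899)
c(-3, 2/4)*R = -10*(-3)*(-899) = 30*(-899) = -26970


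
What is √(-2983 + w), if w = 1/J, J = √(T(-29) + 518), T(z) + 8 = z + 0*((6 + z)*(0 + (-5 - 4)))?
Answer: √(-690149863 + 481*√481)/481 ≈ 54.616*I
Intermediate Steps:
T(z) = -8 + z (T(z) = -8 + (z + 0*((6 + z)*(0 + (-5 - 4)))) = -8 + (z + 0*((6 + z)*(0 - 9))) = -8 + (z + 0*((6 + z)*(-9))) = -8 + (z + 0*(-54 - 9*z)) = -8 + (z + 0) = -8 + z)
J = √481 (J = √((-8 - 29) + 518) = √(-37 + 518) = √481 ≈ 21.932)
w = √481/481 (w = 1/(√481) = √481/481 ≈ 0.045596)
√(-2983 + w) = √(-2983 + √481/481)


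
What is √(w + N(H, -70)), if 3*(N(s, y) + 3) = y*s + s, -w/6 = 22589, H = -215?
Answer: 4*I*√8162 ≈ 361.38*I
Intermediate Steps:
w = -135534 (w = -6*22589 = -135534)
N(s, y) = -3 + s/3 + s*y/3 (N(s, y) = -3 + (y*s + s)/3 = -3 + (s*y + s)/3 = -3 + (s + s*y)/3 = -3 + (s/3 + s*y/3) = -3 + s/3 + s*y/3)
√(w + N(H, -70)) = √(-135534 + (-3 + (⅓)*(-215) + (⅓)*(-215)*(-70))) = √(-135534 + (-3 - 215/3 + 15050/3)) = √(-135534 + 4942) = √(-130592) = 4*I*√8162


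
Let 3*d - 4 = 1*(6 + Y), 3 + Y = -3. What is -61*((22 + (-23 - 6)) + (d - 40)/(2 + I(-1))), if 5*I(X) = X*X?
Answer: 49471/33 ≈ 1499.1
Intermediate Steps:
Y = -6 (Y = -3 - 3 = -6)
d = 4/3 (d = 4/3 + (1*(6 - 6))/3 = 4/3 + (1*0)/3 = 4/3 + (1/3)*0 = 4/3 + 0 = 4/3 ≈ 1.3333)
I(X) = X**2/5 (I(X) = (X*X)/5 = X**2/5)
-61*((22 + (-23 - 6)) + (d - 40)/(2 + I(-1))) = -61*((22 + (-23 - 6)) + (4/3 - 40)/(2 + (1/5)*(-1)**2)) = -61*((22 - 29) - 116/(3*(2 + (1/5)*1))) = -61*(-7 - 116/(3*(2 + 1/5))) = -61*(-7 - 116/(3*11/5)) = -61*(-7 - 116/3*5/11) = -61*(-7 - 580/33) = -61*(-811/33) = 49471/33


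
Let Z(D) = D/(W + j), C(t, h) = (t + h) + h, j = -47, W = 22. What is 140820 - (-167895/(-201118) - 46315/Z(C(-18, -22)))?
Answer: 497197043470/3117329 ≈ 1.5949e+5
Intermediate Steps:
C(t, h) = t + 2*h (C(t, h) = (h + t) + h = t + 2*h)
Z(D) = -D/25 (Z(D) = D/(22 - 47) = D/(-25) = -D/25)
140820 - (-167895/(-201118) - 46315/Z(C(-18, -22))) = 140820 - (-167895/(-201118) - 46315*(-25/(-18 + 2*(-22)))) = 140820 - (-167895*(-1/201118) - 46315*(-25/(-18 - 44))) = 140820 - (167895/201118 - 46315/((-1/25*(-62)))) = 140820 - (167895/201118 - 46315/62/25) = 140820 - (167895/201118 - 46315*25/62) = 140820 - (167895/201118 - 1157875/62) = 140820 - 1*(-58214773690/3117329) = 140820 + 58214773690/3117329 = 497197043470/3117329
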